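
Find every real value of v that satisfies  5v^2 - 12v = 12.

Rearrange to standard form: 5v^2 - 12v - 12 = 0.
Discriminant: (-12)^2 - 4*5*(-12) = 384.
Quadratic formula: v = (12 +/- sqrt(384)) / 10.
So v = 6/5 + 4*sqrt(6)/5 ~= 3.1596 or v = 6/5 - 4*sqrt(6)/5 ~= -0.7596.

v = -0.7596 or v = 3.1596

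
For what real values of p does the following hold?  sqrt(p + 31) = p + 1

p = 5

Square both sides: p + 31 = (p + 1)^2.
Expand and rearrange: p^2 + p - 30 = 0.
Solving gives p = 5 or p = -6.
Check each candidate in the original equation:
  p = 5: sqrt(36) = 6, while p + 1 = 6 — valid.
  p = -6: sqrt(25) = 5, while p + 1 = -5 — extraneous.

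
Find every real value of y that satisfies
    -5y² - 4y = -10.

Rearrange to standard form: -5y² - 4y + 10 = 0.
Discriminant: (-4)² − 4·(-5)·10 = 216.
Quadratic formula: y = (4 ± √216) / (-10).
So y = -3·√(6)/5 - 2/5 ≈ -1.8697 or y = -2/5 + 3·√(6)/5 ≈ 1.0697.

y = -1.8697 or y = 1.0697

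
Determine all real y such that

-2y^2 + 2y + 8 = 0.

Discriminant: (2)^2 - 4*(-2)*8 = 68.
Quadratic formula: y = (-2 +/- sqrt(68)) / (-4).
So y = 1/2 - sqrt(17)/2 ~= -1.5616 or y = 1/2 + sqrt(17)/2 ~= 2.5616.

y = -1.5616 or y = 2.5616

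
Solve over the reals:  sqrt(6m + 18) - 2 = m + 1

Isolate the radical: sqrt(6m + 18) = m + 3.
Square both sides: 6m + 18 = (m + 3)^2.
Expand and rearrange: m^2 - 9 = 0.
Solving gives m = 3 or m = -3.
Check each candidate in the original equation:
  m = 3: sqrt(36) = 6, while m + 3 = 6 — valid.
  m = -3: sqrt(0) = 0, while m + 3 = 0 — valid.

m = -3 or m = 3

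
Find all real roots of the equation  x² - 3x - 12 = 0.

Discriminant: (-3)² − 4·1·(-12) = 57.
Quadratic formula: x = (3 ± √57) / 2.
So x = 3/2 + √(57)/2 ≈ 5.2749 or x = 3/2 - √(57)/2 ≈ -2.2749.

x = -2.2749 or x = 5.2749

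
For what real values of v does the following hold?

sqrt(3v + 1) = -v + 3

v = 1

Square both sides: 3v + 1 = (-v + 3)^2.
Expand and rearrange: v^2 - 9v + 8 = 0.
Solving gives v = 8 or v = 1.
Check each candidate in the original equation:
  v = 8: sqrt(25) = 5, while -v + 3 = -5 — extraneous.
  v = 1: sqrt(4) = 2, while -v + 3 = 2 — valid.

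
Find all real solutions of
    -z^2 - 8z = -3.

Rearrange to standard form: -z^2 - 8z + 3 = 0.
Discriminant: (-8)^2 - 4*(-1)*3 = 76.
Quadratic formula: z = (8 +/- sqrt(76)) / (-2).
So z = -sqrt(19) - 4 ~= -8.3589 or z = -4 + sqrt(19) ~= 0.3589.

z = -8.3589 or z = 0.3589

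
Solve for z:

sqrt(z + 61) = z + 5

Square both sides: z + 61 = (z + 5)^2.
Expand and rearrange: z^2 + 9z - 36 = 0.
Solving gives z = 3 or z = -12.
Check each candidate in the original equation:
  z = 3: sqrt(64) = 8, while z + 5 = 8 — valid.
  z = -12: sqrt(49) = 7, while z + 5 = -7 — extraneous.

z = 3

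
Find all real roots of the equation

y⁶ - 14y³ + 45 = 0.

Let u = y³. The equation becomes u² - 14u + 45 = 0.
Factor: (u - 5)(u - 9) = 0, so u = 5 or u = 9.
y³ = 5 gives y = ∛(5) ≈ 1.71.
y³ = 9 gives y = ∛(9) ≈ 2.0801.

y = 1.71 or y = 2.0801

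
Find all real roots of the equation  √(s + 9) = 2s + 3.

s = 0

Square both sides: s + 9 = (2s + 3)².
Expand and rearrange: 4s² + 11s = 0.
Solving gives s = 0 or s = -2.75.
Check each candidate in the original equation:
  s = 0: √(9) = 3, while 2s + 3 = 3 — valid.
  s = -2.75: √(6.25) = 2.5, while 2s + 3 = -2.5 — extraneous.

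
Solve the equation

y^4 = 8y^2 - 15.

Let u = y^2. The equation becomes u^2 - 8u + 15 = 0.
Factor: (u - 5)(u - 3) = 0, so u = 5 or u = 3.
y^2 = 5 gives y = +/-sqrt(5) ~= +/-2.2361.
y^2 = 3 gives y = +/-sqrt(3) ~= +/-1.7321.

y = -2.2361 or y = -1.7321 or y = 1.7321 or y = 2.2361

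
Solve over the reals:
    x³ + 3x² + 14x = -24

x = -2

Rearrange: x³ + 3x² + 14x + 24 = 0.
Possible rational roots are divisors of 24. Testing x = -2 gives 0, so (x + 2) is a factor.
Divide: x³ + 3x² + 14x + 24 = (x + 2)(x² + x + 12).
The quadratic x² + x + 12 has discriminant -47 < 0, so no further real roots.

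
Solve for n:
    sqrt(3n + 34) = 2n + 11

Square both sides: 3n + 34 = (2n + 11)^2.
Expand and rearrange: 4n^2 + 41n + 87 = 0.
Solving gives n = -3 or n = -7.25.
Check each candidate in the original equation:
  n = -3: sqrt(25) = 5, while 2n + 11 = 5 — valid.
  n = -7.25: sqrt(12.25) = 3.5, while 2n + 11 = -3.5 — extraneous.

n = -3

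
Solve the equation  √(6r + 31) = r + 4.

Square both sides: 6r + 31 = (r + 4)².
Expand and rearrange: r² + 2r - 15 = 0.
Solving gives r = 3 or r = -5.
Check each candidate in the original equation:
  r = 3: √(49) = 7, while r + 4 = 7 — valid.
  r = -5: √(1) = 1, while r + 4 = -1 — extraneous.

r = 3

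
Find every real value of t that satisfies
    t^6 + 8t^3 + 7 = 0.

t = -1.9129 or t = -1

Let u = t^3. The equation becomes u^2 + 8u + 7 = 0.
Factor: (u + 1)(u + 7) = 0, so u = -1 or u = -7.
t^3 = -1 gives t = -1.
t^3 = -7 gives t = -(7)^(1/3) ~= -1.9129.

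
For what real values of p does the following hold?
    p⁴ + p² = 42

Let u = p². The equation becomes u² + u - 42 = 0.
Factor: (u - 6)(u + 7) = 0, so u = 6 or u = -7.
p² = 6 gives p = ±√(6) ≈ ±2.4495.
p² = -7 < 0 has no real solution.

p = -2.4495 or p = 2.4495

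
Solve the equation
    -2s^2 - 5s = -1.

s = -2.6861 or s = 0.1861

Rearrange to standard form: -2s^2 - 5s + 1 = 0.
Discriminant: (-5)^2 - 4*(-2)*1 = 33.
Quadratic formula: s = (5 +/- sqrt(33)) / (-4).
So s = -sqrt(33)/4 - 5/4 ~= -2.6861 or s = -5/4 + sqrt(33)/4 ~= 0.1861.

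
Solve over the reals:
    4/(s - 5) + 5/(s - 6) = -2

Multiply both sides by (s - 5)(s - 6):
4(s - 6) + 5(s - 5) = -2(s - 5)(s - 6).
Expand and collect terms: -2s² + 13s - 11 = 0.
Factor or apply the quadratic formula: s = 1 or s = 5.5.
Neither value makes a denominator zero (s ≠ 5, s ≠ 6), so both are valid.

s = 1 or s = 5.5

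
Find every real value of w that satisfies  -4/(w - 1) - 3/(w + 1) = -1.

Multiply both sides by (w - 1)(w + 1):
-4(w + 1) - 3(w - 1) = -(w - 1)(w + 1).
Expand and collect terms: -w² + 7w + 2 = 0.
By the quadratic formula, w = (-7 ± √57) / -2, so w ≈ -0.2749 or w ≈ 7.2749.
Neither value makes a denominator zero (w ≠ 1, w ≠ -1), so both are valid.

w = -0.2749 or w = 7.2749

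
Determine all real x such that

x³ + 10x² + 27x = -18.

Rearrange: x³ + 10x² + 27x + 18 = 0.
Possible rational roots are divisors of 18. Testing x = -3 gives 0, so (x + 3) is a factor.
Divide: x³ + 10x² + 27x + 18 = (x + 3)(x² + 7x + 6).
Factor the quadratic: x = -1 or x = -6.

x = -6 or x = -3 or x = -1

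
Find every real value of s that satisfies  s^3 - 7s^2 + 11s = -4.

s = -0.3028 or s = 3.3028 or s = 4

Rearrange: s^3 - 7s^2 + 11s + 4 = 0.
Possible rational roots are divisors of 4. Testing s = 4 gives 0, so (s - 4) is a factor.
Divide: s^3 - 7s^2 + 11s + 4 = (s - 4)(s^2 - 3s - 1).
Apply the quadratic formula to s^2 - 3s - 1 = 0: s = (3 +/- sqrt(13))/2, i.e. s ~= 3.3028 or s ~= -0.3028.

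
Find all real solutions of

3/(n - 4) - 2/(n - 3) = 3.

Multiply both sides by (n - 4)(n - 3):
3(n - 3) - 2(n - 4) = 3(n - 4)(n - 3).
Expand and collect terms: 3n² - 22n + 37 = 0.
By the quadratic formula, n = (22 ± √40) / 6, so n ≈ 4.7208 or n ≈ 2.6126.
Neither value makes a denominator zero (n ≠ 4, n ≠ 3), so both are valid.

n = 2.6126 or n = 4.7208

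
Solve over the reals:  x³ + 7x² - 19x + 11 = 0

x = -9.1962 or x = 1 or x = 1.1962

Possible rational roots are divisors of 11. Testing x = 1 gives 0, so (x - 1) is a factor.
Divide: x³ + 7x² - 19x + 11 = (x - 1)(x² + 8x - 11).
Apply the quadratic formula to x² + 8x - 11 = 0: x = (-8 ± √108)/2, i.e. x ≈ 1.1962 or x ≈ -9.1962.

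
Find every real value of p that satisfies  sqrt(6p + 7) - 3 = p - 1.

Isolate the radical: sqrt(6p + 7) = p + 2.
Square both sides: 6p + 7 = (p + 2)^2.
Expand and rearrange: p^2 - 2p - 3 = 0.
Solving gives p = 3 or p = -1.
Check each candidate in the original equation:
  p = 3: sqrt(25) = 5, while p + 2 = 5 — valid.
  p = -1: sqrt(1) = 1, while p + 2 = 1 — valid.

p = -1 or p = 3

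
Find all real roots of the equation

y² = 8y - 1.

y = 0.127 or y = 7.873

Rearrange to standard form: y² - 8y + 1 = 0.
Discriminant: (-8)² − 4·1·1 = 60.
Quadratic formula: y = (8 ± √60) / 2.
So y = √(15) + 4 ≈ 7.873 or y = 4 - √(15) ≈ 0.127.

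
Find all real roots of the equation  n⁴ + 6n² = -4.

No real solutions.

Let u = n². The equation becomes u² + 6u + 4 = 0.
By the quadratic formula, u = -3 + √(5) or u = -3 - √(5).
n² = -3 + √(5) < 0 has no real solution.
n² = -3 - √(5) < 0 has no real solution.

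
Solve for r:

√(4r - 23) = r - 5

r = 6 or r = 8

Square both sides: 4r - 23 = (r - 5)².
Expand and rearrange: r² - 14r + 48 = 0.
Solving gives r = 8 or r = 6.
Check each candidate in the original equation:
  r = 8: √(9) = 3, while r - 5 = 3 — valid.
  r = 6: √(1) = 1, while r - 5 = 1 — valid.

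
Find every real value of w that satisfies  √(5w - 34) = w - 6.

w = 7 or w = 10

Square both sides: 5w - 34 = (w - 6)².
Expand and rearrange: w² - 17w + 70 = 0.
Solving gives w = 10 or w = 7.
Check each candidate in the original equation:
  w = 10: √(16) = 4, while w - 6 = 4 — valid.
  w = 7: √(1) = 1, while w - 6 = 1 — valid.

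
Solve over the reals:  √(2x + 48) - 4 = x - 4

Isolate the radical: √(2x + 48) = x.
Square both sides: 2x + 48 = (x)².
Expand and rearrange: x² - 2x - 48 = 0.
Solving gives x = 8 or x = -6.
Check each candidate in the original equation:
  x = 8: √(64) = 8, while x = 8 — valid.
  x = -6: √(36) = 6, while x = -6 — extraneous.

x = 8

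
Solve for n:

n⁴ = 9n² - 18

Let u = n². The equation becomes u² - 9u + 18 = 0.
Factor: (u - 3)(u - 6) = 0, so u = 3 or u = 6.
n² = 3 gives n = ±√(3) ≈ ±1.7321.
n² = 6 gives n = ±√(6) ≈ ±2.4495.

n = -2.4495 or n = -1.7321 or n = 1.7321 or n = 2.4495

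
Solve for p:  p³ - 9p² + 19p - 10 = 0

Possible rational roots are divisors of -10. Testing p = 2 gives 0, so (p - 2) is a factor.
Divide: p³ - 9p² + 19p - 10 = (p - 2)(p² - 7p + 5).
Apply the quadratic formula to p² - 7p + 5 = 0: p = (7 ± √29)/2, i.e. p ≈ 6.1926 or p ≈ 0.8074.

p = 0.8074 or p = 2 or p = 6.1926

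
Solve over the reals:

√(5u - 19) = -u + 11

u = 7

Square both sides: 5u - 19 = (-u + 11)².
Expand and rearrange: u² - 27u + 140 = 0.
Solving gives u = 20 or u = 7.
Check each candidate in the original equation:
  u = 20: √(81) = 9, while -u + 11 = -9 — extraneous.
  u = 7: √(16) = 4, while -u + 11 = 4 — valid.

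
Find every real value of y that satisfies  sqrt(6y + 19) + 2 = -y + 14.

Isolate the radical: sqrt(6y + 19) = -y + 12.
Square both sides: 6y + 19 = (-y + 12)^2.
Expand and rearrange: y^2 - 30y + 125 = 0.
Solving gives y = 25 or y = 5.
Check each candidate in the original equation:
  y = 25: sqrt(169) = 13, while -y + 12 = -13 — extraneous.
  y = 5: sqrt(49) = 7, while -y + 12 = 7 — valid.

y = 5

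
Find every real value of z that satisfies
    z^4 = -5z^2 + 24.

z = -1.7321 or z = 1.7321

Let u = z^2. The equation becomes u^2 + 5u - 24 = 0.
Factor: (u + 8)(u - 3) = 0, so u = -8 or u = 3.
z^2 = -8 < 0 has no real solution.
z^2 = 3 gives z = +/-sqrt(3) ~= +/-1.7321.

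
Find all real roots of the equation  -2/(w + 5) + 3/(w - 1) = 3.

w = -5.5787 or w = 1.912

Multiply both sides by (w + 5)(w - 1):
-2(w - 1) + 3(w + 5) = 3(w + 5)(w - 1).
Expand and collect terms: 3w² + 11w - 32 = 0.
By the quadratic formula, w = (-11 ± √505) / 6, so w ≈ 1.912 or w ≈ -5.5787.
Neither value makes a denominator zero (w ≠ -5, w ≠ 1), so both are valid.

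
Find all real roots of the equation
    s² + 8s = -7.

Bring every term to one side: s² + 8s + 7 = 0.
Factor: (s + 7)(s + 1) = 0.
So s = -7 or s = -1.

s = -7 or s = -1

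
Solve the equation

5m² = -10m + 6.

Rearrange to standard form: 5m² + 10m - 6 = 0.
Discriminant: (10)² − 4·5·(-6) = 220.
Quadratic formula: m = (-10 ± √220) / 10.
So m = -1 + √(55)/5 ≈ 0.4832 or m = -√(55)/5 - 1 ≈ -2.4832.

m = -2.4832 or m = 0.4832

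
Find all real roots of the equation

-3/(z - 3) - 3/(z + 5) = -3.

Multiply both sides by (z - 3)(z + 5):
-3(z + 5) - 3(z - 3) = -3(z - 3)(z + 5).
Expand and collect terms: -3z² + 51 = 0.
By the quadratic formula, z = (0 ± √612) / -6, so z ≈ -4.1231 or z ≈ 4.1231.
Neither value makes a denominator zero (z ≠ 3, z ≠ -5), so both are valid.

z = -4.1231 or z = 4.1231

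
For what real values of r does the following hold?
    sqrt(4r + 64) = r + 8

Square both sides: 4r + 64 = (r + 8)^2.
Expand and rearrange: r^2 + 12r = 0.
Solving gives r = 0 or r = -12.
Check each candidate in the original equation:
  r = 0: sqrt(64) = 8, while r + 8 = 8 — valid.
  r = -12: sqrt(16) = 4, while r + 8 = -4 — extraneous.

r = 0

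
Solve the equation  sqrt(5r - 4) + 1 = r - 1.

r = 8

Isolate the radical: sqrt(5r - 4) = r - 2.
Square both sides: 5r - 4 = (r - 2)^2.
Expand and rearrange: r^2 - 9r + 8 = 0.
Solving gives r = 8 or r = 1.
Check each candidate in the original equation:
  r = 8: sqrt(36) = 6, while r - 2 = 6 — valid.
  r = 1: sqrt(1) = 1, while r - 2 = -1 — extraneous.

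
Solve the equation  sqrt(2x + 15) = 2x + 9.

x = -3

Square both sides: 2x + 15 = (2x + 9)^2.
Expand and rearrange: 4x^2 + 34x + 66 = 0.
Solving gives x = -3 or x = -5.5.
Check each candidate in the original equation:
  x = -3: sqrt(9) = 3, while 2x + 9 = 3 — valid.
  x = -5.5: sqrt(4) = 2, while 2x + 9 = -2 — extraneous.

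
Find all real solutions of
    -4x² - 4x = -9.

x = -2.0811 or x = 1.0811

Rearrange to standard form: -4x² - 4x + 9 = 0.
Discriminant: (-4)² − 4·(-4)·9 = 160.
Quadratic formula: x = (4 ± √160) / (-8).
So x = -√(10)/2 - 1/2 ≈ -2.0811 or x = -1/2 + √(10)/2 ≈ 1.0811.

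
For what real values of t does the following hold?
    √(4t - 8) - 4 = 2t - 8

t = 2 or t = 3

Isolate the radical: √(4t - 8) = 2t - 4.
Square both sides: 4t - 8 = (2t - 4)².
Expand and rearrange: 4t² - 20t + 24 = 0.
Solving gives t = 3 or t = 2.
Check each candidate in the original equation:
  t = 3: √(4) = 2, while 2t - 4 = 2 — valid.
  t = 2: √(0) = 0, while 2t - 4 = 0 — valid.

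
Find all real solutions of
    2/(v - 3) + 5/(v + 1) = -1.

Multiply both sides by (v - 3)(v + 1):
2(v + 1) + 5(v - 3) = -(v - 3)(v + 1).
Expand and collect terms: -v^2 - 5v + 16 = 0.
By the quadratic formula, v = (5 +/- sqrt(89)) / -2, so v ~= -7.217 or v ~= 2.217.
Neither value makes a denominator zero (v != 3, v != -1), so both are valid.

v = -7.217 or v = 2.217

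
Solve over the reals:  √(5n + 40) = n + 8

Square both sides: 5n + 40 = (n + 8)².
Expand and rearrange: n² + 11n + 24 = 0.
Solving gives n = -3 or n = -8.
Check each candidate in the original equation:
  n = -3: √(25) = 5, while n + 8 = 5 — valid.
  n = -8: √(0) = 0, while n + 8 = 0 — valid.

n = -8 or n = -3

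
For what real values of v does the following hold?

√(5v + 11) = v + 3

Square both sides: 5v + 11 = (v + 3)².
Expand and rearrange: v² + v - 2 = 0.
Solving gives v = 1 or v = -2.
Check each candidate in the original equation:
  v = 1: √(16) = 4, while v + 3 = 4 — valid.
  v = -2: √(1) = 1, while v + 3 = 1 — valid.

v = -2 or v = 1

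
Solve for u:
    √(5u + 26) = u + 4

Square both sides: 5u + 26 = (u + 4)².
Expand and rearrange: u² + 3u - 10 = 0.
Solving gives u = 2 or u = -5.
Check each candidate in the original equation:
  u = 2: √(36) = 6, while u + 4 = 6 — valid.
  u = -5: √(1) = 1, while u + 4 = -1 — extraneous.

u = 2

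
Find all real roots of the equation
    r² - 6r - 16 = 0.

r = -2 or r = 8

Factor: (r - 8)(r + 2) = 0.
So r = 8 or r = -2.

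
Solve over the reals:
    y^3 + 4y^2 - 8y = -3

Rearrange: y^3 + 4y^2 - 8y + 3 = 0.
Possible rational roots are divisors of 3. Testing y = 1 gives 0, so (y - 1) is a factor.
Divide: y^3 + 4y^2 - 8y + 3 = (y - 1)(y^2 + 5y - 3).
Apply the quadratic formula to y^2 + 5y - 3 = 0: y = (-5 +/- sqrt(37))/2, i.e. y ~= 0.5414 or y ~= -5.5414.

y = -5.5414 or y = 0.5414 or y = 1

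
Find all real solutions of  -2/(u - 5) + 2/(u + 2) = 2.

u = -0.7913 or u = 3.7913

Multiply both sides by (u - 5)(u + 2):
-2(u + 2) + 2(u - 5) = 2(u - 5)(u + 2).
Expand and collect terms: 2u^2 - 6u - 6 = 0.
By the quadratic formula, u = (6 +/- sqrt(84)) / 4, so u ~= 3.7913 or u ~= -0.7913.
Neither value makes a denominator zero (u != 5, u != -2), so both are valid.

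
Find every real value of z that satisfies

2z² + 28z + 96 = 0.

Factor: 2(z + 6)(z + 8) = 0.
So z = -6 or z = -8.

z = -8 or z = -6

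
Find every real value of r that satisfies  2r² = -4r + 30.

r = -5 or r = 3

Bring every term to one side: 2r² + 4r - 30 = 0.
Factor: 2(r + 5)(r - 3) = 0.
So r = -5 or r = 3.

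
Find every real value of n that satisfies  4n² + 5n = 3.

Rearrange to standard form: 4n² + 5n - 3 = 0.
Discriminant: (5)² − 4·4·(-3) = 73.
Quadratic formula: n = (-5 ± √73) / 8.
So n = -5/8 + √(73)/8 ≈ 0.443 or n = -√(73)/8 - 5/8 ≈ -1.693.

n = -1.693 or n = 0.443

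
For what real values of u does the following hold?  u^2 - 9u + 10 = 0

u = 1.2984 or u = 7.7016

Discriminant: (-9)^2 - 4*1*10 = 41.
Quadratic formula: u = (9 +/- sqrt(41)) / 2.
So u = sqrt(41)/2 + 9/2 ~= 7.7016 or u = 9/2 - sqrt(41)/2 ~= 1.2984.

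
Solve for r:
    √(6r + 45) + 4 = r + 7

Isolate the radical: √(6r + 45) = r + 3.
Square both sides: 6r + 45 = (r + 3)².
Expand and rearrange: r² - 36 = 0.
Solving gives r = 6 or r = -6.
Check each candidate in the original equation:
  r = 6: √(81) = 9, while r + 3 = 9 — valid.
  r = -6: √(9) = 3, while r + 3 = -3 — extraneous.

r = 6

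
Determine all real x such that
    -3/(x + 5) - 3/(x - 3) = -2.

x = -3.772 or x = 4.772

Multiply both sides by (x + 5)(x - 3):
-3(x - 3) - 3(x + 5) = -2(x + 5)(x - 3).
Expand and collect terms: -2x^2 + 2x + 36 = 0.
By the quadratic formula, x = (-2 +/- sqrt(292)) / -4, so x ~= -3.772 or x ~= 4.772.
Neither value makes a denominator zero (x != -5, x != 3), so both are valid.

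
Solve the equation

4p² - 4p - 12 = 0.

p = -1.3028 or p = 2.3028

Discriminant: (-4)² − 4·4·(-12) = 208.
Quadratic formula: p = (4 ± √208) / 8.
So p = 1/2 + √(13)/2 ≈ 2.3028 or p = 1/2 - √(13)/2 ≈ -1.3028.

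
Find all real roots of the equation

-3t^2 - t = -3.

t = -1.1805 or t = 0.8471

Rearrange to standard form: -3t^2 - t + 3 = 0.
Discriminant: (-1)^2 - 4*(-3)*3 = 37.
Quadratic formula: t = (1 +/- sqrt(37)) / (-6).
So t = -sqrt(37)/6 - 1/6 ~= -1.1805 or t = -1/6 + sqrt(37)/6 ~= 0.8471.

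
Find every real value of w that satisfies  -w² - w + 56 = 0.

Factor: -1(w - 7)(w + 8) = 0.
So w = 7 or w = -8.

w = -8 or w = 7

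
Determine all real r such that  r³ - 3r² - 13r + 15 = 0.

r = -3 or r = 1 or r = 5

Possible rational roots are divisors of 15. Testing r = -3 gives 0, so (r + 3) is a factor.
Divide: r³ - 3r² - 13r + 15 = (r + 3)(r² - 6r + 5).
Factor the quadratic: r = 5 or r = 1.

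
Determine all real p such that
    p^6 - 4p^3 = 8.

Let u = p^3. The equation becomes u^2 - 4u - 8 = 0.
By the quadratic formula, u = 2 + 2*sqrt(3) or u = 2 - 2*sqrt(3).
p^3 = 2 + 2*sqrt(3) gives p = (2 + 2*sqrt(3))^(1/3) ~= 1.7613.
p^3 = 2 - 2*sqrt(3) gives p = -(-2 + 2*sqrt(3))^(1/3) ~= -1.1355.

p = -1.1355 or p = 1.7613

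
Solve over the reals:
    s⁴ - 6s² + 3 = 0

s = -2.3344 or s = -0.742 or s = 0.742 or s = 2.3344

Let u = s². The equation becomes u² - 6u + 3 = 0.
By the quadratic formula, u = √(6) + 3 or u = 3 - √(6).
s² = √(6) + 3 gives s = ±√(√(6) + 3) ≈ ±2.3344.
s² = 3 - √(6) gives s = ±√(3 - √(6)) ≈ ±0.742.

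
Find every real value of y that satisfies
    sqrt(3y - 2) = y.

y = 1 or y = 2

Square both sides: 3y - 2 = (y)^2.
Expand and rearrange: y^2 - 3y + 2 = 0.
Solving gives y = 2 or y = 1.
Check each candidate in the original equation:
  y = 2: sqrt(4) = 2, while y = 2 — valid.
  y = 1: sqrt(1) = 1, while y = 1 — valid.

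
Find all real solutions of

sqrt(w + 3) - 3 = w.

w = -3 or w = -2

Isolate the radical: sqrt(w + 3) = w + 3.
Square both sides: w + 3 = (w + 3)^2.
Expand and rearrange: w^2 + 5w + 6 = 0.
Solving gives w = -2 or w = -3.
Check each candidate in the original equation:
  w = -2: sqrt(1) = 1, while w + 3 = 1 — valid.
  w = -3: sqrt(0) = 0, while w + 3 = 0 — valid.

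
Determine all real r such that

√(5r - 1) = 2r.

r = 0.25 or r = 1

Square both sides: 5r - 1 = (2r)².
Expand and rearrange: 4r² - 5r + 1 = 0.
Solving gives r = 1 or r = 0.25.
Check each candidate in the original equation:
  r = 1: √(4) = 2, while 2r = 2 — valid.
  r = 0.25: √(0.25) = 0.5, while 2r = 0.5 — valid.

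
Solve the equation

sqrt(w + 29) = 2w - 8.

w = 7

Square both sides: w + 29 = (2w - 8)^2.
Expand and rearrange: 4w^2 - 33w + 35 = 0.
Solving gives w = 7 or w = 1.25.
Check each candidate in the original equation:
  w = 7: sqrt(36) = 6, while 2w - 8 = 6 — valid.
  w = 1.25: sqrt(30.25) = 5.5, while 2w - 8 = -5.5 — extraneous.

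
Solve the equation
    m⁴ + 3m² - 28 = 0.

Let u = m². The equation becomes u² + 3u - 28 = 0.
Factor: (u - 4)(u + 7) = 0, so u = 4 or u = -7.
m² = 4 gives m = ±2.
m² = -7 < 0 has no real solution.

m = -2 or m = 2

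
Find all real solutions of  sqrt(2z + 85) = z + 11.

z = -2

Square both sides: 2z + 85 = (z + 11)^2.
Expand and rearrange: z^2 + 20z + 36 = 0.
Solving gives z = -2 or z = -18.
Check each candidate in the original equation:
  z = -2: sqrt(81) = 9, while z + 11 = 9 — valid.
  z = -18: sqrt(49) = 7, while z + 11 = -7 — extraneous.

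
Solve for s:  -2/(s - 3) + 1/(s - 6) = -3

Multiply both sides by (s - 3)(s - 6):
-2(s - 6) + (s - 3) = -3(s - 3)(s - 6).
Expand and collect terms: -3s² + 28s - 63 = 0.
By the quadratic formula, s = (-28 ± √28) / -6, so s ≈ 3.7847 or s ≈ 5.5486.
Neither value makes a denominator zero (s ≠ 3, s ≠ 6), so both are valid.

s = 3.7847 or s = 5.5486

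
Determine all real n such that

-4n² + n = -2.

Rearrange to standard form: -4n² + n + 2 = 0.
Discriminant: (1)² − 4·(-4)·2 = 33.
Quadratic formula: n = (-1 ± √33) / (-8).
So n = 1/8 - √(33)/8 ≈ -0.5931 or n = 1/8 + √(33)/8 ≈ 0.8431.

n = -0.5931 or n = 0.8431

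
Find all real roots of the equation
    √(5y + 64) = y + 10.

Square both sides: 5y + 64 = (y + 10)².
Expand and rearrange: y² + 15y + 36 = 0.
Solving gives y = -3 or y = -12.
Check each candidate in the original equation:
  y = -3: √(49) = 7, while y + 10 = 7 — valid.
  y = -12: √(4) = 2, while y + 10 = -2 — extraneous.

y = -3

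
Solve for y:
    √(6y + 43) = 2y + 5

Square both sides: 6y + 43 = (2y + 5)².
Expand and rearrange: 4y² + 14y - 18 = 0.
Solving gives y = 1 or y = -4.5.
Check each candidate in the original equation:
  y = 1: √(49) = 7, while 2y + 5 = 7 — valid.
  y = -4.5: √(16) = 4, while 2y + 5 = -4 — extraneous.

y = 1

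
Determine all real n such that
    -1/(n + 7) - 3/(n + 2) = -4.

Multiply both sides by (n + 7)(n + 2):
-(n + 2) - 3(n + 7) = -4(n + 7)(n + 2).
Expand and collect terms: -4n² - 32n - 33 = 0.
By the quadratic formula, n = (32 ± √496) / -8, so n ≈ -6.7839 or n ≈ -1.2161.
Neither value makes a denominator zero (n ≠ -7, n ≠ -2), so both are valid.

n = -6.7839 or n = -1.2161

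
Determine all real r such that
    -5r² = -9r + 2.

r = 0.2597 or r = 1.5403

Rearrange to standard form: -5r² + 9r - 2 = 0.
Discriminant: (9)² − 4·(-5)·(-2) = 41.
Quadratic formula: r = (-9 ± √41) / (-10).
So r = 9/10 - √(41)/10 ≈ 0.2597 or r = √(41)/10 + 9/10 ≈ 1.5403.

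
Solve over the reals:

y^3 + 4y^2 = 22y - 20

Rearrange: y^3 + 4y^2 - 22y + 20 = 0.
Possible rational roots are divisors of 20. Testing y = 2 gives 0, so (y - 2) is a factor.
Divide: y^3 + 4y^2 - 22y + 20 = (y - 2)(y^2 + 6y - 10).
Apply the quadratic formula to y^2 + 6y - 10 = 0: y = (-6 +/- sqrt(76))/2, i.e. y ~= 1.3589 or y ~= -7.3589.

y = -7.3589 or y = 1.3589 or y = 2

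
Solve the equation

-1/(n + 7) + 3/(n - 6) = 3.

n = -7.31 or n = 6.9767

Multiply both sides by (n + 7)(n - 6):
-(n - 6) + 3(n + 7) = 3(n + 7)(n - 6).
Expand and collect terms: 3n² + n - 153 = 0.
By the quadratic formula, n = (-1 ± √1837) / 6, so n ≈ 6.9767 or n ≈ -7.31.
Neither value makes a denominator zero (n ≠ -7, n ≠ 6), so both are valid.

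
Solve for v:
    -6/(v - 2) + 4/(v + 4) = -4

Multiply both sides by (v - 2)(v + 4):
-6(v + 4) + 4(v - 2) = -4(v - 2)(v + 4).
Expand and collect terms: -4v² - 6v + 64 = 0.
By the quadratic formula, v = (6 ± √1060) / -8, so v ≈ -4.8197 or v ≈ 3.3197.
Neither value makes a denominator zero (v ≠ 2, v ≠ -4), so both are valid.

v = -4.8197 or v = 3.3197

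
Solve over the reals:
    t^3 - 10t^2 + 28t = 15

Rearrange: t^3 - 10t^2 + 28t - 15 = 0.
Possible rational roots are divisors of -15. Testing t = 5 gives 0, so (t - 5) is a factor.
Divide: t^3 - 10t^2 + 28t - 15 = (t - 5)(t^2 - 5t + 3).
Apply the quadratic formula to t^2 - 5t + 3 = 0: t = (5 +/- sqrt(13))/2, i.e. t ~= 4.3028 or t ~= 0.6972.

t = 0.6972 or t = 4.3028 or t = 5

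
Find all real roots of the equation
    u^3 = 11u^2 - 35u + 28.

u = 1.2087 or u = 4 or u = 5.7913

Rearrange: u^3 - 11u^2 + 35u - 28 = 0.
Possible rational roots are divisors of -28. Testing u = 4 gives 0, so (u - 4) is a factor.
Divide: u^3 - 11u^2 + 35u - 28 = (u - 4)(u^2 - 7u + 7).
Apply the quadratic formula to u^2 - 7u + 7 = 0: u = (7 +/- sqrt(21))/2, i.e. u ~= 5.7913 or u ~= 1.2087.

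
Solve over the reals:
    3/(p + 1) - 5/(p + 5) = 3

Multiply both sides by (p + 1)(p + 5):
3(p + 5) - 5(p + 1) = 3(p + 1)(p + 5).
Expand and collect terms: 3p^2 + 20p + 5 = 0.
By the quadratic formula, p = (-20 +/- sqrt(340)) / 6, so p ~= -0.2602 or p ~= -6.4065.
Neither value makes a denominator zero (p != -1, p != -5), so both are valid.

p = -6.4065 or p = -0.2602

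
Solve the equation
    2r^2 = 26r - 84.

Bring every term to one side: 2r^2 - 26r + 84 = 0.
Factor: 2(r - 6)(r - 7) = 0.
So r = 6 or r = 7.

r = 6 or r = 7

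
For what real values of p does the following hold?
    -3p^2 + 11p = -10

Rearrange to standard form: -3p^2 + 11p + 10 = 0.
Discriminant: (11)^2 - 4*(-3)*10 = 241.
Quadratic formula: p = (-11 +/- sqrt(241)) / (-6).
So p = 11/6 - sqrt(241)/6 ~= -0.754 or p = 11/6 + sqrt(241)/6 ~= 4.4207.

p = -0.754 or p = 4.4207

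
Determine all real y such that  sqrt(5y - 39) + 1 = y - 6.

y = 8 or y = 11

Isolate the radical: sqrt(5y - 39) = y - 7.
Square both sides: 5y - 39 = (y - 7)^2.
Expand and rearrange: y^2 - 19y + 88 = 0.
Solving gives y = 11 or y = 8.
Check each candidate in the original equation:
  y = 11: sqrt(16) = 4, while y - 7 = 4 — valid.
  y = 8: sqrt(1) = 1, while y - 7 = 1 — valid.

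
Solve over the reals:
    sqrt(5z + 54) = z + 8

z = -1

Square both sides: 5z + 54 = (z + 8)^2.
Expand and rearrange: z^2 + 11z + 10 = 0.
Solving gives z = -1 or z = -10.
Check each candidate in the original equation:
  z = -1: sqrt(49) = 7, while z + 8 = 7 — valid.
  z = -10: sqrt(4) = 2, while z + 8 = -2 — extraneous.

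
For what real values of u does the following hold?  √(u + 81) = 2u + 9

Square both sides: u + 81 = (2u + 9)².
Expand and rearrange: 4u² + 35u = 0.
Solving gives u = 0 or u = -8.75.
Check each candidate in the original equation:
  u = 0: √(81) = 9, while 2u + 9 = 9 — valid.
  u = -8.75: √(72.25) = 8.5, while 2u + 9 = -8.5 — extraneous.

u = 0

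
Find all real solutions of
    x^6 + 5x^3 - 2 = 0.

x = -1.7514 or x = 0.7194

Let u = x^3. The equation becomes u^2 + 5u - 2 = 0.
By the quadratic formula, u = -5/2 + sqrt(33)/2 or u = -sqrt(33)/2 - 5/2.
x^3 = -5/2 + sqrt(33)/2 gives x = (-5/2 + sqrt(33)/2)^(1/3) ~= 0.7194.
x^3 = -sqrt(33)/2 - 5/2 gives x = -(5/2 + sqrt(33)/2)^(1/3) ~= -1.7514.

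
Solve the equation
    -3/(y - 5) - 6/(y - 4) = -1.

y = 4.6411 or y = 13.3589

Multiply both sides by (y - 5)(y - 4):
-3(y - 4) - 6(y - 5) = -(y - 5)(y - 4).
Expand and collect terms: -y² + 18y - 62 = 0.
By the quadratic formula, y = (-18 ± √76) / -2, so y ≈ 4.6411 or y ≈ 13.3589.
Neither value makes a denominator zero (y ≠ 5, y ≠ 4), so both are valid.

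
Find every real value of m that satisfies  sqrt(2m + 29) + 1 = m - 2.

m = 10

Isolate the radical: sqrt(2m + 29) = m - 3.
Square both sides: 2m + 29 = (m - 3)^2.
Expand and rearrange: m^2 - 8m - 20 = 0.
Solving gives m = 10 or m = -2.
Check each candidate in the original equation:
  m = 10: sqrt(49) = 7, while m - 3 = 7 — valid.
  m = -2: sqrt(25) = 5, while m - 3 = -5 — extraneous.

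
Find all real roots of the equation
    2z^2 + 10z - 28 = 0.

Factor: 2(z + 7)(z - 2) = 0.
So z = -7 or z = 2.

z = -7 or z = 2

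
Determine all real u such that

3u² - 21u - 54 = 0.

u = -2 or u = 9

Factor: 3(u + 2)(u - 9) = 0.
So u = -2 or u = 9.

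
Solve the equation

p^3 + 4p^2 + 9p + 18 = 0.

p = -3

Possible rational roots are divisors of 18. Testing p = -3 gives 0, so (p + 3) is a factor.
Divide: p^3 + 4p^2 + 9p + 18 = (p + 3)(p^2 + p + 6).
The quadratic p^2 + p + 6 has discriminant -23 < 0, so no further real roots.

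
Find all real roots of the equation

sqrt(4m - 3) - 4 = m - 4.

Isolate the radical: sqrt(4m - 3) = m.
Square both sides: 4m - 3 = (m)^2.
Expand and rearrange: m^2 - 4m + 3 = 0.
Solving gives m = 3 or m = 1.
Check each candidate in the original equation:
  m = 3: sqrt(9) = 3, while m = 3 — valid.
  m = 1: sqrt(1) = 1, while m = 1 — valid.

m = 1 or m = 3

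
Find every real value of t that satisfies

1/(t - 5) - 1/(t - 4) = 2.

t = 3.634 or t = 5.366

Multiply both sides by (t - 5)(t - 4):
(t - 4) - (t - 5) = 2(t - 5)(t - 4).
Expand and collect terms: 2t² - 18t + 39 = 0.
By the quadratic formula, t = (18 ± √12) / 4, so t ≈ 5.366 or t ≈ 3.634.
Neither value makes a denominator zero (t ≠ 5, t ≠ 4), so both are valid.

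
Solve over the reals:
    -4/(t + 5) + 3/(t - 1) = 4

Multiply both sides by (t + 5)(t - 1):
-4(t - 1) + 3(t + 5) = 4(t + 5)(t - 1).
Expand and collect terms: 4t^2 + 17t - 39 = 0.
By the quadratic formula, t = (-17 +/- sqrt(913)) / 8, so t ~= 1.652 or t ~= -5.902.
Neither value makes a denominator zero (t != -5, t != 1), so both are valid.

t = -5.902 or t = 1.652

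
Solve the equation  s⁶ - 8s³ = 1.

s = -0.4975 or s = 2.0102

Let u = s³. The equation becomes u² - 8u - 1 = 0.
By the quadratic formula, u = 4 + √(17) or u = 4 - √(17).
s³ = 4 + √(17) gives s = ∛(4 + √(17)) ≈ 2.0102.
s³ = 4 - √(17) gives s = -∛(-4 + √(17)) ≈ -0.4975.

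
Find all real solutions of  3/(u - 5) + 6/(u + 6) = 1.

Multiply both sides by (u - 5)(u + 6):
3(u + 6) + 6(u - 5) = (u - 5)(u + 6).
Expand and collect terms: u^2 - 8u - 18 = 0.
By the quadratic formula, u = (8 +/- sqrt(136)) / 2, so u ~= 9.831 or u ~= -1.831.
Neither value makes a denominator zero (u != 5, u != -6), so both are valid.

u = -1.831 or u = 9.831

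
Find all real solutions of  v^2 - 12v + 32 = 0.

v = 4 or v = 8

Factor: (v - 4)(v - 8) = 0.
So v = 4 or v = 8.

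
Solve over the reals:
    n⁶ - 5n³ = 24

n = -1.4422 or n = 2

Let u = n³. The equation becomes u² - 5u - 24 = 0.
Factor: (u + 3)(u - 8) = 0, so u = -3 or u = 8.
n³ = -3 gives n = -∛(3) ≈ -1.4422.
n³ = 8 gives n = 2.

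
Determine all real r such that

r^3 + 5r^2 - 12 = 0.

r = -4.3723 or r = -2 or r = 1.3723

Possible rational roots are divisors of -12. Testing r = -2 gives 0, so (r + 2) is a factor.
Divide: r^3 + 5r^2 - 12 = (r + 2)(r^2 + 3r - 6).
Apply the quadratic formula to r^2 + 3r - 6 = 0: r = (-3 +/- sqrt(33))/2, i.e. r ~= 1.3723 or r ~= -4.3723.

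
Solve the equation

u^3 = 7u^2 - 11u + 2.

u = 0.2087 or u = 2 or u = 4.7913

Rearrange: u^3 - 7u^2 + 11u - 2 = 0.
Possible rational roots are divisors of -2. Testing u = 2 gives 0, so (u - 2) is a factor.
Divide: u^3 - 7u^2 + 11u - 2 = (u - 2)(u^2 - 5u + 1).
Apply the quadratic formula to u^2 - 5u + 1 = 0: u = (5 +/- sqrt(21))/2, i.e. u ~= 4.7913 or u ~= 0.2087.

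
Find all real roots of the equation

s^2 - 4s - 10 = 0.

s = -1.7417 or s = 5.7417

Discriminant: (-4)^2 - 4*1*(-10) = 56.
Quadratic formula: s = (4 +/- sqrt(56)) / 2.
So s = 2 + sqrt(14) ~= 5.7417 or s = 2 - sqrt(14) ~= -1.7417.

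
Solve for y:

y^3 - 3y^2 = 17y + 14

y = -2 or y = -1.1401 or y = 6.1401

Rearrange: y^3 - 3y^2 - 17y - 14 = 0.
Possible rational roots are divisors of -14. Testing y = -2 gives 0, so (y + 2) is a factor.
Divide: y^3 - 3y^2 - 17y - 14 = (y + 2)(y^2 - 5y - 7).
Apply the quadratic formula to y^2 - 5y - 7 = 0: y = (5 +/- sqrt(53))/2, i.e. y ~= 6.1401 or y ~= -1.1401.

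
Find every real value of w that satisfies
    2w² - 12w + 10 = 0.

Factor: 2(w - 5)(w - 1) = 0.
So w = 5 or w = 1.

w = 1 or w = 5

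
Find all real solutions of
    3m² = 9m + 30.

m = -2 or m = 5

Bring every term to one side: 3m² - 9m - 30 = 0.
Factor: 3(m + 2)(m - 5) = 0.
So m = -2 or m = 5.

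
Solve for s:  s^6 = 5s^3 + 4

Let u = s^3. The equation becomes u^2 - 5u - 4 = 0.
By the quadratic formula, u = 5/2 + sqrt(41)/2 or u = 5/2 - sqrt(41)/2.
s^3 = 5/2 + sqrt(41)/2 gives s = (5/2 + sqrt(41)/2)^(1/3) ~= 1.7865.
s^3 = 5/2 - sqrt(41)/2 gives s = -(-5/2 + sqrt(41)/2)^(1/3) ~= -0.8886.

s = -0.8886 or s = 1.7865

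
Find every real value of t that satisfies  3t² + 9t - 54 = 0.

Factor: 3(t - 3)(t + 6) = 0.
So t = 3 or t = -6.

t = -6 or t = 3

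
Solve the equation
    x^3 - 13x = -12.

x = -4 or x = 1 or x = 3

Rearrange: x^3 - 13x + 12 = 0.
Possible rational roots are divisors of 12. Testing x = 3 gives 0, so (x - 3) is a factor.
Divide: x^3 - 13x + 12 = (x - 3)(x^2 + 3x - 4).
Factor the quadratic: x = 1 or x = -4.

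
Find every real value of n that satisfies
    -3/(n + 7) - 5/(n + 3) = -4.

n = -6.4495 or n = -1.5505

Multiply both sides by (n + 7)(n + 3):
-3(n + 3) - 5(n + 7) = -4(n + 7)(n + 3).
Expand and collect terms: -4n² - 32n - 40 = 0.
By the quadratic formula, n = (32 ± √384) / -8, so n ≈ -6.4495 or n ≈ -1.5505.
Neither value makes a denominator zero (n ≠ -7, n ≠ -3), so both are valid.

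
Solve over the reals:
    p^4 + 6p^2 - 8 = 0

p = -1.0598 or p = 1.0598

Let u = p^2. The equation becomes u^2 + 6u - 8 = 0.
By the quadratic formula, u = -3 + sqrt(17) or u = -sqrt(17) - 3.
p^2 = -3 + sqrt(17) gives p = +/-sqrt(-3 + sqrt(17)) ~= +/-1.0598.
p^2 = -sqrt(17) - 3 < 0 has no real solution.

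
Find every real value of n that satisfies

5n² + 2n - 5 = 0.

n = -1.2198 or n = 0.8198

Discriminant: (2)² − 4·5·(-5) = 104.
Quadratic formula: n = (-2 ± √104) / 10.
So n = -1/5 + √(26)/5 ≈ 0.8198 or n = -√(26)/5 - 1/5 ≈ -1.2198.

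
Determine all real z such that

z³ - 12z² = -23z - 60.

Rearrange: z³ - 12z² + 23z + 60 = 0.
Possible rational roots are divisors of 60. Testing z = 5 gives 0, so (z - 5) is a factor.
Divide: z³ - 12z² + 23z + 60 = (z - 5)(z² - 7z - 12).
Apply the quadratic formula to z² - 7z - 12 = 0: z = (7 ± √97)/2, i.e. z ≈ 8.4244 or z ≈ -1.4244.

z = -1.4244 or z = 5 or z = 8.4244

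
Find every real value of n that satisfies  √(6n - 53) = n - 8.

Square both sides: 6n - 53 = (n - 8)².
Expand and rearrange: n² - 22n + 117 = 0.
Solving gives n = 13 or n = 9.
Check each candidate in the original equation:
  n = 13: √(25) = 5, while n - 8 = 5 — valid.
  n = 9: √(1) = 1, while n - 8 = 1 — valid.

n = 9 or n = 13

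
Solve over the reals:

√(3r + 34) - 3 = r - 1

r = 5

Isolate the radical: √(3r + 34) = r + 2.
Square both sides: 3r + 34 = (r + 2)².
Expand and rearrange: r² + r - 30 = 0.
Solving gives r = 5 or r = -6.
Check each candidate in the original equation:
  r = 5: √(49) = 7, while r + 2 = 7 — valid.
  r = -6: √(16) = 4, while r + 2 = -4 — extraneous.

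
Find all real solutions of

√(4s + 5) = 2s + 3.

Square both sides: 4s + 5 = (2s + 3)².
Expand and rearrange: 4s² + 8s + 4 = 0.
This gives the repeated root s = -1.
Check in the original equation:
  s = -1: √(1) = 1, while 2s + 3 = 1 — valid.

s = -1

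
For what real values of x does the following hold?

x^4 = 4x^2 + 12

x = -2.4495 or x = 2.4495

Let u = x^2. The equation becomes u^2 - 4u - 12 = 0.
Factor: (u + 2)(u - 6) = 0, so u = -2 or u = 6.
x^2 = -2 < 0 has no real solution.
x^2 = 6 gives x = +/-sqrt(6) ~= +/-2.4495.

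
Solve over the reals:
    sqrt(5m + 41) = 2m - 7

m = 8

Square both sides: 5m + 41 = (2m - 7)^2.
Expand and rearrange: 4m^2 - 33m + 8 = 0.
Solving gives m = 8 or m = 0.25.
Check each candidate in the original equation:
  m = 8: sqrt(81) = 9, while 2m - 7 = 9 — valid.
  m = 0.25: sqrt(42.25) = 6.5, while 2m - 7 = -6.5 — extraneous.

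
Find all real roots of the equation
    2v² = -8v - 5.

v = -3.2247 or v = -0.7753

Rearrange to standard form: 2v² + 8v + 5 = 0.
Discriminant: (8)² − 4·2·5 = 24.
Quadratic formula: v = (-8 ± √24) / 4.
So v = -2 + √(6)/2 ≈ -0.7753 or v = -2 - √(6)/2 ≈ -3.2247.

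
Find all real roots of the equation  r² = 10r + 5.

Rearrange to standard form: r² - 10r - 5 = 0.
Discriminant: (-10)² − 4·1·(-5) = 120.
Quadratic formula: r = (10 ± √120) / 2.
So r = 5 + √(30) ≈ 10.4772 or r = 5 - √(30) ≈ -0.4772.

r = -0.4772 or r = 10.4772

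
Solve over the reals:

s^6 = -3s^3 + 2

s = -1.5271 or s = 0.825

Let u = s^3. The equation becomes u^2 + 3u - 2 = 0.
By the quadratic formula, u = -3/2 + sqrt(17)/2 or u = -sqrt(17)/2 - 3/2.
s^3 = -3/2 + sqrt(17)/2 gives s = (-3/2 + sqrt(17)/2)^(1/3) ~= 0.825.
s^3 = -sqrt(17)/2 - 3/2 gives s = -(3/2 + sqrt(17)/2)^(1/3) ~= -1.5271.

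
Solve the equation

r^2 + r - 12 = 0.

Factor: (r - 3)(r + 4) = 0.
So r = 3 or r = -4.

r = -4 or r = 3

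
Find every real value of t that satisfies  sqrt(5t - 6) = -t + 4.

Square both sides: 5t - 6 = (-t + 4)^2.
Expand and rearrange: t^2 - 13t + 22 = 0.
Solving gives t = 11 or t = 2.
Check each candidate in the original equation:
  t = 11: sqrt(49) = 7, while -t + 4 = -7 — extraneous.
  t = 2: sqrt(4) = 2, while -t + 4 = 2 — valid.

t = 2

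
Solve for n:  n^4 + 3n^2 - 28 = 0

n = -2 or n = 2

Let u = n^2. The equation becomes u^2 + 3u - 28 = 0.
Factor: (u + 7)(u - 4) = 0, so u = -7 or u = 4.
n^2 = -7 < 0 has no real solution.
n^2 = 4 gives n = +/-2.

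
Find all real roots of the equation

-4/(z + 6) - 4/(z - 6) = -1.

z = -3.2111 or z = 11.2111

Multiply both sides by (z + 6)(z - 6):
-4(z - 6) - 4(z + 6) = -(z + 6)(z - 6).
Expand and collect terms: -z² + 8z + 36 = 0.
By the quadratic formula, z = (-8 ± √208) / -2, so z ≈ -3.2111 or z ≈ 11.2111.
Neither value makes a denominator zero (z ≠ -6, z ≠ 6), so both are valid.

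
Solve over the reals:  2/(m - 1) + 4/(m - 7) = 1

Multiply both sides by (m - 1)(m - 7):
2(m - 7) + 4(m - 1) = (m - 1)(m - 7).
Expand and collect terms: m² - 14m + 25 = 0.
By the quadratic formula, m = (14 ± √96) / 2, so m ≈ 11.899 or m ≈ 2.101.
Neither value makes a denominator zero (m ≠ 1, m ≠ 7), so both are valid.

m = 2.101 or m = 11.899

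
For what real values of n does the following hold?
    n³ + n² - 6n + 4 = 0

n = -3.2361 or n = 1 or n = 1.2361

Possible rational roots are divisors of 4. Testing n = 1 gives 0, so (n - 1) is a factor.
Divide: n³ + n² - 6n + 4 = (n - 1)(n² + 2n - 4).
Apply the quadratic formula to n² + 2n - 4 = 0: n = (-2 ± √20)/2, i.e. n ≈ 1.2361 or n ≈ -3.2361.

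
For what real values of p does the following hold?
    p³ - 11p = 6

p = -3 or p = -0.5616 or p = 3.5616

Rearrange: p³ - 11p - 6 = 0.
Possible rational roots are divisors of -6. Testing p = -3 gives 0, so (p + 3) is a factor.
Divide: p³ - 11p - 6 = (p + 3)(p² - 3p - 2).
Apply the quadratic formula to p² - 3p - 2 = 0: p = (3 ± √17)/2, i.e. p ≈ 3.5616 or p ≈ -0.5616.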